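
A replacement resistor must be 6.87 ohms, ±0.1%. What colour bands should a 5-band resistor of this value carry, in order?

6.87 Ω = 687 × 10^-2.
6 → blue
8 → grey
7 → violet
Multiplier 10^-2 → silver.
±0.1% tolerance → violet.

blue, grey, violet, silver, violet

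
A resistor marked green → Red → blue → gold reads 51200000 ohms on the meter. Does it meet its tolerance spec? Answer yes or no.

Green → 5 (first significant figure)
Red → 2 (second significant figure)
Blue → ×10^6 multiplier
Gold → ±5% tolerance
52 × 1000000 = 52000000 Ω
Allowed range: 49400000 Ω to 54600000 Ω.
51200000 ohms lies inside that range.

yes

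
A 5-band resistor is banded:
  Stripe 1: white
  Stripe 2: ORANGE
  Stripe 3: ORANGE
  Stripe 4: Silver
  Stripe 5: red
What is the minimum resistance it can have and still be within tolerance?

9.1434 Ω

White → 9 (first significant figure)
Orange → 3 (second significant figure)
Orange → 3 (third significant figure)
Silver → ×0.01 multiplier
Red → ±2% tolerance
933 × 0.01 = 9.33 Ω
Minimum = 9.33 × (1 − 2/100) = 9.1434 Ω.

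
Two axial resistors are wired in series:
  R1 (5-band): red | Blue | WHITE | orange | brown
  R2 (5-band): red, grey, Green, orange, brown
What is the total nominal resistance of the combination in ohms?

R1: red, blue, white → 269; orange ×10^3 → 269000 Ω.
R2: red, grey, green → 285; orange ×10^3 → 285000 Ω.
Series: 269000 + 285000 = 554000 Ω.

554000 Ω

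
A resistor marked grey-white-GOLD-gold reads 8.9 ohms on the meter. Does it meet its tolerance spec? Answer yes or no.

yes

Grey → 8 (first significant figure)
White → 9 (second significant figure)
Gold → ×0.1 multiplier
Gold → ±5% tolerance
89 × 0.1 = 8.9 Ω
Allowed range: 8.455 Ω to 9.345 Ω.
8.9 ohms lies inside that range.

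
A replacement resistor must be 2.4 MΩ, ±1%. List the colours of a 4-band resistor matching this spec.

2400000 Ω = 24 × 10^5.
2 → red
4 → yellow
Multiplier 10^5 → green.
±1% tolerance → brown.

red, yellow, green, brown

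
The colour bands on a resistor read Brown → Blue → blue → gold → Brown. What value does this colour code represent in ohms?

Brown → 1 (first significant figure)
Blue → 6 (second significant figure)
Blue → 6 (third significant figure)
Gold → ×0.1 multiplier
166 × 0.1 = 16.6 Ω

16.6 Ω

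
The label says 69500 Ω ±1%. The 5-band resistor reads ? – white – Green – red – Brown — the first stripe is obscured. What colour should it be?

69500 Ω = 695 × 10^2.
The first band gives digit 6 of the significand, and 6 is blue.

blue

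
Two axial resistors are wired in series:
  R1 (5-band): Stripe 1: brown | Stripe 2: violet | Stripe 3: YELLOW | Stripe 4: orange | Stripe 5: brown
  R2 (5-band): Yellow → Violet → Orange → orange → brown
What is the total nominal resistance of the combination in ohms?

647000 Ω

R1: brown, violet, yellow → 174; orange ×10^3 → 174000 Ω.
R2: yellow, violet, orange → 473; orange ×10^3 → 473000 Ω.
Series: 174000 + 473000 = 647000 Ω.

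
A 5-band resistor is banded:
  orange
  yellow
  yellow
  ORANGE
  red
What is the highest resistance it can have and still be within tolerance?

350880 Ω

Orange → 3 (first significant figure)
Yellow → 4 (second significant figure)
Yellow → 4 (third significant figure)
Orange → ×10^3 multiplier
Red → ±2% tolerance
344 × 1000 = 344000 Ω
Highest = 344000 × (1 + 2/100) = 350880 Ω.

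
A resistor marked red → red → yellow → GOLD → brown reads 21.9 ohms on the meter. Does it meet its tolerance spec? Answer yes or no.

Red → 2 (first significant figure)
Red → 2 (second significant figure)
Yellow → 4 (third significant figure)
Gold → ×0.1 multiplier
Brown → ±1% tolerance
224 × 0.1 = 22.4 Ω
Allowed range: 22.176 Ω to 22.624 Ω.
21.9 ohms lies outside that range.

no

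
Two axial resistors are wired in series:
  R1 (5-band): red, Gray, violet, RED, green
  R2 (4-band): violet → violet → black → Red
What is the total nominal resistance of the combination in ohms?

R1: red, grey, violet → 287; red ×10^2 → 28700 Ω.
R2: violet, violet → 77; black ×1 → 77 Ω.
Series: 28700 + 77 = 28777 Ω.

28777 Ω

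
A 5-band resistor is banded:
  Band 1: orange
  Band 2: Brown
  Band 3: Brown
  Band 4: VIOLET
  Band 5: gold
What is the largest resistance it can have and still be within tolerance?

3265500000 Ω

Orange → 3 (first significant figure)
Brown → 1 (second significant figure)
Brown → 1 (third significant figure)
Violet → ×10^7 multiplier
Gold → ±5% tolerance
311 × 10000000 = 3110000000 Ω
Largest = 3110000000 × (1 + 5/100) = 3265500000 Ω.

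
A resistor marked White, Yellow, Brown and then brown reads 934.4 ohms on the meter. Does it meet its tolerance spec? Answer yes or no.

White → 9 (first significant figure)
Yellow → 4 (second significant figure)
Brown → ×10 multiplier
Brown → ±1% tolerance
94 × 10 = 940 Ω
Allowed range: 930.6 Ω to 949.4 Ω.
934.4 ohms lies inside that range.

yes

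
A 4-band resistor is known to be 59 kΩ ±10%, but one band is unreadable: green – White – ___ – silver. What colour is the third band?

59000 Ω = 59 × 10^3.
The third band is the multiplier, 10^3, which is orange.

orange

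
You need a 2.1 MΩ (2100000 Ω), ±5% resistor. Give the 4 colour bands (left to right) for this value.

2100000 Ω = 21 × 10^5.
2 → red
1 → brown
Multiplier 10^5 → green.
±5% tolerance → gold.

red, brown, green, gold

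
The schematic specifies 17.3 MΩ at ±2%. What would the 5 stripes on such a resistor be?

brown, violet, orange, green, red

17300000 Ω = 173 × 10^5.
1 → brown
7 → violet
3 → orange
Multiplier 10^5 → green.
±2% tolerance → red.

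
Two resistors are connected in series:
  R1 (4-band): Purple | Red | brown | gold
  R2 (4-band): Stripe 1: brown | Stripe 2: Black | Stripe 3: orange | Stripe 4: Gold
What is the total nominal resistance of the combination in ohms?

R1: violet, red → 72; brown ×10 → 720 Ω.
R2: brown, black → 10; orange ×10^3 → 10000 Ω.
Series: 720 + 10000 = 10720 Ω.

10720 Ω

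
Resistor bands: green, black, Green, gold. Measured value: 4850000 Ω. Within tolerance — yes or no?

Green → 5 (first significant figure)
Black → 0 (second significant figure)
Green → ×10^5 multiplier
Gold → ±5% tolerance
50 × 100000 = 5000000 Ω
Allowed range: 4750000 Ω to 5250000 Ω.
4850000 Ω lies inside that range.

yes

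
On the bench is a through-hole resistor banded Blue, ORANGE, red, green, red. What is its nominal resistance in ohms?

63200000 Ω

Blue → 6 (first significant figure)
Orange → 3 (second significant figure)
Red → 2 (third significant figure)
Green → ×10^5 multiplier
632 × 100000 = 63200000 Ω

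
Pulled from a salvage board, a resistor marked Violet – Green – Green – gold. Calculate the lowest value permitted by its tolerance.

Violet → 7 (first significant figure)
Green → 5 (second significant figure)
Green → ×10^5 multiplier
Gold → ±5% tolerance
75 × 100000 = 7500000 Ω
Lowest = 7500000 × (1 − 5/100) = 7125000 Ω.

7125000 Ω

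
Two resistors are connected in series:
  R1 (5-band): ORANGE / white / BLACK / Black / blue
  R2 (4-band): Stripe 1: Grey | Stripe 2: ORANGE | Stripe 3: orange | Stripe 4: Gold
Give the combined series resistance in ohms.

R1: orange, white, black → 390; black ×1 → 390 Ω.
R2: grey, orange → 83; orange ×10^3 → 83000 Ω.
Series: 390 + 83000 = 83390 Ω.

83390 Ω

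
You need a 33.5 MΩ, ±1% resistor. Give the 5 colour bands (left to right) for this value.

33500000 Ω = 335 × 10^5.
3 → orange
3 → orange
5 → green
Multiplier 10^5 → green.
±1% tolerance → brown.

orange, orange, green, green, brown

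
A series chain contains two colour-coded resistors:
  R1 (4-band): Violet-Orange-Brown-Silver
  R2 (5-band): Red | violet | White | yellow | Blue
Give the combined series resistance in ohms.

2790730 Ω

R1: violet, orange → 73; brown ×10 → 730 Ω.
R2: red, violet, white → 279; yellow ×10^4 → 2790000 Ω.
Series: 730 + 2790000 = 2790730 Ω.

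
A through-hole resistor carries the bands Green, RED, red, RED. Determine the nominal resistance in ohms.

Green → 5 (first significant figure)
Red → 2 (second significant figure)
Red → ×10^2 multiplier
52 × 100 = 5200 Ω

5200 Ω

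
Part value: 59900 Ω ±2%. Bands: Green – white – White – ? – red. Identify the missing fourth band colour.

59900 Ω = 599 × 10^2.
The fourth band is the multiplier, 10^2, which is red.

red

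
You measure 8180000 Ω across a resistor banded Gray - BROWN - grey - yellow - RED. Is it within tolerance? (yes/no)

yes

Grey → 8 (first significant figure)
Brown → 1 (second significant figure)
Grey → 8 (third significant figure)
Yellow → ×10^4 multiplier
Red → ±2% tolerance
818 × 10000 = 8180000 Ω
Allowed range: 8016400 Ω to 8343600 Ω.
8180000 Ω lies inside that range.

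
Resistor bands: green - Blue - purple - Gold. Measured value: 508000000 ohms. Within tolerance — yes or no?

Green → 5 (first significant figure)
Blue → 6 (second significant figure)
Violet → ×10^7 multiplier
Gold → ±5% tolerance
56 × 10000000 = 560000000 Ω
Allowed range: 532000000 Ω to 588000000 Ω.
508000000 ohms lies outside that range.

no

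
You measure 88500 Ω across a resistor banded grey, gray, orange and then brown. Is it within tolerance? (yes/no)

yes

Grey → 8 (first significant figure)
Grey → 8 (second significant figure)
Orange → ×10^3 multiplier
Brown → ±1% tolerance
88 × 1000 = 88000 Ω
Allowed range: 87120 Ω to 88880 Ω.
88500 Ω lies inside that range.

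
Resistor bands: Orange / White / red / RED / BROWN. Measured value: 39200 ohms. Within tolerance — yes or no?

yes

Orange → 3 (first significant figure)
White → 9 (second significant figure)
Red → 2 (third significant figure)
Red → ×10^2 multiplier
Brown → ±1% tolerance
392 × 100 = 39200 Ω
Allowed range: 38808 Ω to 39592 Ω.
39200 ohms lies inside that range.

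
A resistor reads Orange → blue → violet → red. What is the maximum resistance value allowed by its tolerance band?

Orange → 3 (first significant figure)
Blue → 6 (second significant figure)
Violet → ×10^7 multiplier
Red → ±2% tolerance
36 × 10000000 = 360000000 Ω
Maximum = 360000000 × (1 + 2/100) = 367200000 Ω.

367200000 Ω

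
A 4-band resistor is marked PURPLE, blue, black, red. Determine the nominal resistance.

Violet → 7 (first significant figure)
Blue → 6 (second significant figure)
Black → ×1 multiplier
76 × 1 = 76 Ω

76 Ω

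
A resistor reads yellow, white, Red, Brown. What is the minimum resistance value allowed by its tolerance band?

Yellow → 4 (first significant figure)
White → 9 (second significant figure)
Red → ×10^2 multiplier
Brown → ±1% tolerance
49 × 100 = 4900 Ω
Minimum = 4900 × (1 − 1/100) = 4851 Ω.

4851 Ω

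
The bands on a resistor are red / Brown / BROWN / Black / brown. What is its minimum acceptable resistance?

Red → 2 (first significant figure)
Brown → 1 (second significant figure)
Brown → 1 (third significant figure)
Black → ×1 multiplier
Brown → ±1% tolerance
211 × 1 = 211 Ω
Minimum = 211 × (1 − 1/100) = 208.89 Ω.

208.89 Ω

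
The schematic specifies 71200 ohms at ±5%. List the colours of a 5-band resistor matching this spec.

violet, brown, red, red, gold

71200 Ω = 712 × 10^2.
7 → violet
1 → brown
2 → red
Multiplier 10^2 → red.
±5% tolerance → gold.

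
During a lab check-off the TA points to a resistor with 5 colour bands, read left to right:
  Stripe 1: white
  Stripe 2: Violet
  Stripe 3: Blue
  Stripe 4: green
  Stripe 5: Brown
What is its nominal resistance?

White → 9 (first significant figure)
Violet → 7 (second significant figure)
Blue → 6 (third significant figure)
Green → ×10^5 multiplier
976 × 100000 = 97600000 Ω

97600000 Ω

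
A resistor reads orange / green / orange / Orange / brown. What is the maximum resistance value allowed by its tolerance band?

Orange → 3 (first significant figure)
Green → 5 (second significant figure)
Orange → 3 (third significant figure)
Orange → ×10^3 multiplier
Brown → ±1% tolerance
353 × 1000 = 353000 Ω
Maximum = 353000 × (1 + 1/100) = 356530 Ω.

356530 Ω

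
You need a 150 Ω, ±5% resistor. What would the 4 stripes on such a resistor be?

brown, green, brown, gold

150 Ω = 15 × 10^1.
1 → brown
5 → green
Multiplier 10^1 → brown.
±5% tolerance → gold.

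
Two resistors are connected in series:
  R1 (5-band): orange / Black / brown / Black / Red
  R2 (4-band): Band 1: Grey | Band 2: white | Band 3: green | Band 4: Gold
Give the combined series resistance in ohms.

R1: orange, black, brown → 301; black ×1 → 301 Ω.
R2: grey, white → 89; green ×10^5 → 8900000 Ω.
Series: 301 + 8900000 = 8900301 Ω.

8900301 Ω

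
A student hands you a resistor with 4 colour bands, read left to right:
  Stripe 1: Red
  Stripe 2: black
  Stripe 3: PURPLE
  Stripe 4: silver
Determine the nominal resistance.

200000000 Ω

Red → 2 (first significant figure)
Black → 0 (second significant figure)
Violet → ×10^7 multiplier
20 × 10000000 = 200000000 Ω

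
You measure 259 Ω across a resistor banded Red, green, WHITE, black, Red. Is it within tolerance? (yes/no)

yes

Red → 2 (first significant figure)
Green → 5 (second significant figure)
White → 9 (third significant figure)
Black → ×1 multiplier
Red → ±2% tolerance
259 × 1 = 259 Ω
Allowed range: 253.82 Ω to 264.18 Ω.
259 Ω lies inside that range.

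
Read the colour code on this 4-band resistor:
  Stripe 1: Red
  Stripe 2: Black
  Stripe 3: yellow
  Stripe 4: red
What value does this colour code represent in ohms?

Red → 2 (first significant figure)
Black → 0 (second significant figure)
Yellow → ×10^4 multiplier
20 × 10000 = 200000 Ω

200000 Ω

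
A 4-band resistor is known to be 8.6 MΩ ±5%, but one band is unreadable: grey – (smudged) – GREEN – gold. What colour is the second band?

8600000 Ω = 86 × 10^5.
The second band gives digit 6 of the significand, and 6 is blue.

blue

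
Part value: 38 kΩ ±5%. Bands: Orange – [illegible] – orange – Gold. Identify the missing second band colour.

38000 Ω = 38 × 10^3.
The second band gives digit 8 of the significand, and 8 is grey.

grey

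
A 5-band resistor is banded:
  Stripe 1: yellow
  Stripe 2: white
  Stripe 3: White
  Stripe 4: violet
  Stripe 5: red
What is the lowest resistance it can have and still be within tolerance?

Yellow → 4 (first significant figure)
White → 9 (second significant figure)
White → 9 (third significant figure)
Violet → ×10^7 multiplier
Red → ±2% tolerance
499 × 10000000 = 4990000000 Ω
Lowest = 4990000000 × (1 − 2/100) = 4890200000 Ω.

4890200000 Ω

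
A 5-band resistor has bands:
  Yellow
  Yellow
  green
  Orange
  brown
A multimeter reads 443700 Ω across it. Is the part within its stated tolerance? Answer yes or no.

yes

Yellow → 4 (first significant figure)
Yellow → 4 (second significant figure)
Green → 5 (third significant figure)
Orange → ×10^3 multiplier
Brown → ±1% tolerance
445 × 1000 = 445000 Ω
Allowed range: 440550 Ω to 449450 Ω.
443700 Ω lies inside that range.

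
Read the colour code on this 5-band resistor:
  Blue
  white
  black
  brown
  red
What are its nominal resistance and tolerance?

Blue → 6 (first significant figure)
White → 9 (second significant figure)
Black → 0 (third significant figure)
Brown → ×10 multiplier
Red → ±2% tolerance
690 × 10 = 6900 Ω

6900 Ω ±2%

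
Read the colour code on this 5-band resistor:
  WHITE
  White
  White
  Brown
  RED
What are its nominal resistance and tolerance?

White → 9 (first significant figure)
White → 9 (second significant figure)
White → 9 (third significant figure)
Brown → ×10 multiplier
Red → ±2% tolerance
999 × 10 = 9990 Ω

9990 Ω ±2%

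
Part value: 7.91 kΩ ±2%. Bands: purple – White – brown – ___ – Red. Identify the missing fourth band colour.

brown

7910 Ω = 791 × 10^1.
The fourth band is the multiplier, 10^1, which is brown.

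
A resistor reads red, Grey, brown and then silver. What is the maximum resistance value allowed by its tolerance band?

Red → 2 (first significant figure)
Grey → 8 (second significant figure)
Brown → ×10 multiplier
Silver → ±10% tolerance
28 × 10 = 280 Ω
Maximum = 280 × (1 + 10/100) = 308 Ω.

308 Ω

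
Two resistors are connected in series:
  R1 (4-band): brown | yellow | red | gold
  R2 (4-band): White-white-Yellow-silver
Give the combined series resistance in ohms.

991400 Ω

R1: brown, yellow → 14; red ×10^2 → 1400 Ω.
R2: white, white → 99; yellow ×10^4 → 990000 Ω.
Series: 1400 + 990000 = 991400 Ω.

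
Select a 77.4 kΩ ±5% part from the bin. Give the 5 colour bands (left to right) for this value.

violet, violet, yellow, red, gold

77400 Ω = 774 × 10^2.
7 → violet
7 → violet
4 → yellow
Multiplier 10^2 → red.
±5% tolerance → gold.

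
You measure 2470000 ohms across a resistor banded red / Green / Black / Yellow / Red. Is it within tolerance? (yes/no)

yes

Red → 2 (first significant figure)
Green → 5 (second significant figure)
Black → 0 (third significant figure)
Yellow → ×10^4 multiplier
Red → ±2% tolerance
250 × 10000 = 2500000 Ω
Allowed range: 2450000 Ω to 2550000 Ω.
2470000 ohms lies inside that range.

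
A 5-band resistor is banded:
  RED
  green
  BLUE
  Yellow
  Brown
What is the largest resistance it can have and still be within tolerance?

2585600 Ω

Red → 2 (first significant figure)
Green → 5 (second significant figure)
Blue → 6 (third significant figure)
Yellow → ×10^4 multiplier
Brown → ±1% tolerance
256 × 10000 = 2560000 Ω
Largest = 2560000 × (1 + 1/100) = 2585600 Ω.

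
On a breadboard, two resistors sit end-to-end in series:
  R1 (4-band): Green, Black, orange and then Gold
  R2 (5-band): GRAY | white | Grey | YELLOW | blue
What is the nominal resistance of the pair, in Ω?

R1: green, black → 50; orange ×10^3 → 50000 Ω.
R2: grey, white, grey → 898; yellow ×10^4 → 8980000 Ω.
Series: 50000 + 8980000 = 9030000 Ω.

9030000 Ω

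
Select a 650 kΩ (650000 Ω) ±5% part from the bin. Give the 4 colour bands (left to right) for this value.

blue, green, yellow, gold

650000 Ω = 65 × 10^4.
6 → blue
5 → green
Multiplier 10^4 → yellow.
±5% tolerance → gold.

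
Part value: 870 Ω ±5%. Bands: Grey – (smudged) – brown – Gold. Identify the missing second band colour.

violet

870 Ω = 87 × 10^1.
The second band gives digit 7 of the significand, and 7 is violet.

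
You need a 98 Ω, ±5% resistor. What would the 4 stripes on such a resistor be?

white, grey, black, gold

98 Ω = 98 × 10^0.
9 → white
8 → grey
Multiplier 10^0 → black.
±5% tolerance → gold.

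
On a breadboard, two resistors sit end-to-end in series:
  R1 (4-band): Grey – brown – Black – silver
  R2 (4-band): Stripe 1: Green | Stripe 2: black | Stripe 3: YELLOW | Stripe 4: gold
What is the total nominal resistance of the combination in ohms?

500081 Ω

R1: grey, brown → 81; black ×1 → 81 Ω.
R2: green, black → 50; yellow ×10^4 → 500000 Ω.
Series: 81 + 500000 = 500081 Ω.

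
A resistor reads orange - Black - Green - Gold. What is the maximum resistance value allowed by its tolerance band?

Orange → 3 (first significant figure)
Black → 0 (second significant figure)
Green → ×10^5 multiplier
Gold → ±5% tolerance
30 × 100000 = 3000000 Ω
Maximum = 3000000 × (1 + 5/100) = 3150000 Ω.

3150000 Ω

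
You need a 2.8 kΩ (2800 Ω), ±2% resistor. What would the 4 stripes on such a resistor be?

2800 Ω = 28 × 10^2.
2 → red
8 → grey
Multiplier 10^2 → red.
±2% tolerance → red.

red, grey, red, red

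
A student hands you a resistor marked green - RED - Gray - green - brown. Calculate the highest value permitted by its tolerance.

Green → 5 (first significant figure)
Red → 2 (second significant figure)
Grey → 8 (third significant figure)
Green → ×10^5 multiplier
Brown → ±1% tolerance
528 × 100000 = 52800000 Ω
Highest = 52800000 × (1 + 1/100) = 53328000 Ω.

53328000 Ω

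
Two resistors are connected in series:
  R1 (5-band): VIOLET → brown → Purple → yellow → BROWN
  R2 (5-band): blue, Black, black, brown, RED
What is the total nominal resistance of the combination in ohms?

R1: violet, brown, violet → 717; yellow ×10^4 → 7170000 Ω.
R2: blue, black, black → 600; brown ×10 → 6000 Ω.
Series: 7170000 + 6000 = 7176000 Ω.

7176000 Ω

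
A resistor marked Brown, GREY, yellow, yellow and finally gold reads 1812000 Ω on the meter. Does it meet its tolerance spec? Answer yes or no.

yes

Brown → 1 (first significant figure)
Grey → 8 (second significant figure)
Yellow → 4 (third significant figure)
Yellow → ×10^4 multiplier
Gold → ±5% tolerance
184 × 10000 = 1840000 Ω
Allowed range: 1748000 Ω to 1932000 Ω.
1812000 Ω lies inside that range.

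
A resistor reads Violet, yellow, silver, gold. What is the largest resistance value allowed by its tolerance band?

0.777 Ω

Violet → 7 (first significant figure)
Yellow → 4 (second significant figure)
Silver → ×0.01 multiplier
Gold → ±5% tolerance
74 × 0.01 = 0.74 Ω
Largest = 0.74 × (1 + 5/100) = 0.777 Ω.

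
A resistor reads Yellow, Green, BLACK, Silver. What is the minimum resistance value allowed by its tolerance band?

Yellow → 4 (first significant figure)
Green → 5 (second significant figure)
Black → ×1 multiplier
Silver → ±10% tolerance
45 × 1 = 45 Ω
Minimum = 45 × (1 − 10/100) = 40.5 Ω.

40.5 Ω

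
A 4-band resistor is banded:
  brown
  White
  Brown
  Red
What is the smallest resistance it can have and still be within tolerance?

186.2 Ω

Brown → 1 (first significant figure)
White → 9 (second significant figure)
Brown → ×10 multiplier
Red → ±2% tolerance
19 × 10 = 190 Ω
Smallest = 190 × (1 − 2/100) = 186.2 Ω.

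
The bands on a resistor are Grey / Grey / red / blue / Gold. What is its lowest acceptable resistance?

837900000 Ω

Grey → 8 (first significant figure)
Grey → 8 (second significant figure)
Red → 2 (third significant figure)
Blue → ×10^6 multiplier
Gold → ±5% tolerance
882 × 1000000 = 882000000 Ω
Lowest = 882000000 × (1 − 5/100) = 837900000 Ω.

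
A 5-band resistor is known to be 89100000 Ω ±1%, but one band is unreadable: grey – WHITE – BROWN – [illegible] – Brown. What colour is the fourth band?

green

89100000 Ω = 891 × 10^5.
The fourth band is the multiplier, 10^5, which is green.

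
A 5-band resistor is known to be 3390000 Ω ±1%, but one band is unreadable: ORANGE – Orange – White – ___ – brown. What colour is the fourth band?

3390000 Ω = 339 × 10^4.
The fourth band is the multiplier, 10^4, which is yellow.

yellow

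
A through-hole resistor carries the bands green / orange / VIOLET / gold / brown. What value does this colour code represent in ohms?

Green → 5 (first significant figure)
Orange → 3 (second significant figure)
Violet → 7 (third significant figure)
Gold → ×0.1 multiplier
537 × 0.1 = 53.7 Ω

53.7 Ω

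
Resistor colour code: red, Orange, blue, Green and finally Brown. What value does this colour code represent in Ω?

23600000 Ω

Red → 2 (first significant figure)
Orange → 3 (second significant figure)
Blue → 6 (third significant figure)
Green → ×10^5 multiplier
236 × 100000 = 23600000 Ω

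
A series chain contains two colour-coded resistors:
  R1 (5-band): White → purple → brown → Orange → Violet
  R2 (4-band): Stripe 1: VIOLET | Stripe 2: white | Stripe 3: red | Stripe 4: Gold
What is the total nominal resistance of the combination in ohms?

978900 Ω

R1: white, violet, brown → 971; orange ×10^3 → 971000 Ω.
R2: violet, white → 79; red ×10^2 → 7900 Ω.
Series: 971000 + 7900 = 978900 Ω.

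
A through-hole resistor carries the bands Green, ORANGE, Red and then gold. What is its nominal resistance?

Green → 5 (first significant figure)
Orange → 3 (second significant figure)
Red → ×10^2 multiplier
53 × 100 = 5300 Ω

5300 Ω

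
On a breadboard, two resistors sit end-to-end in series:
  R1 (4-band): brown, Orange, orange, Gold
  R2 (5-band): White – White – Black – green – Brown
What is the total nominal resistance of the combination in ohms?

R1: brown, orange → 13; orange ×10^3 → 13000 Ω.
R2: white, white, black → 990; green ×10^5 → 99000000 Ω.
Series: 13000 + 99000000 = 99013000 Ω.

99013000 Ω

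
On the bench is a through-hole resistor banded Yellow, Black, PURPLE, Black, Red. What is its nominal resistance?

Yellow → 4 (first significant figure)
Black → 0 (second significant figure)
Violet → 7 (third significant figure)
Black → ×1 multiplier
407 × 1 = 407 Ω

407 Ω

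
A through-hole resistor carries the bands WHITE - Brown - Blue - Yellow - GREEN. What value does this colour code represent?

9160000 Ω

White → 9 (first significant figure)
Brown → 1 (second significant figure)
Blue → 6 (third significant figure)
Yellow → ×10^4 multiplier
916 × 10000 = 9160000 Ω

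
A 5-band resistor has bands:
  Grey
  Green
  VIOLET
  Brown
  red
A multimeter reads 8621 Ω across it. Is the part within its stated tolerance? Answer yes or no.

Grey → 8 (first significant figure)
Green → 5 (second significant figure)
Violet → 7 (third significant figure)
Brown → ×10 multiplier
Red → ±2% tolerance
857 × 10 = 8570 Ω
Allowed range: 8398.6 Ω to 8741.4 Ω.
8621 Ω lies inside that range.

yes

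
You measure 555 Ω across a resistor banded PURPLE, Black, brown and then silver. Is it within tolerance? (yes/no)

Violet → 7 (first significant figure)
Black → 0 (second significant figure)
Brown → ×10 multiplier
Silver → ±10% tolerance
70 × 10 = 700 Ω
Allowed range: 630 Ω to 770 Ω.
555 Ω lies outside that range.

no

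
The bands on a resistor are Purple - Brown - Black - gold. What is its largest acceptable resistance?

74.55 Ω

Violet → 7 (first significant figure)
Brown → 1 (second significant figure)
Black → ×1 multiplier
Gold → ±5% tolerance
71 × 1 = 71 Ω
Largest = 71 × (1 + 5/100) = 74.55 Ω.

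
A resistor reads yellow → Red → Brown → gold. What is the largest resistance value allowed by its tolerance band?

441 Ω

Yellow → 4 (first significant figure)
Red → 2 (second significant figure)
Brown → ×10 multiplier
Gold → ±5% tolerance
42 × 10 = 420 Ω
Largest = 420 × (1 + 5/100) = 441 Ω.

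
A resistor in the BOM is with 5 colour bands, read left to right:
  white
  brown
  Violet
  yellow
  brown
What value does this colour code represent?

White → 9 (first significant figure)
Brown → 1 (second significant figure)
Violet → 7 (third significant figure)
Yellow → ×10^4 multiplier
917 × 10000 = 9170000 Ω

9170000 Ω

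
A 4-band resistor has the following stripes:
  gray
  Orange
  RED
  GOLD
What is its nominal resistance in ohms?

8300 Ω

Grey → 8 (first significant figure)
Orange → 3 (second significant figure)
Red → ×10^2 multiplier
83 × 100 = 8300 Ω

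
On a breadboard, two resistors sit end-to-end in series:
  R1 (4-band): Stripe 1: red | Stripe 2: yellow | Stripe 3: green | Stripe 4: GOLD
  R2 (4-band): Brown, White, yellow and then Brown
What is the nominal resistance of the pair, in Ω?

R1: red, yellow → 24; green ×10^5 → 2400000 Ω.
R2: brown, white → 19; yellow ×10^4 → 190000 Ω.
Series: 2400000 + 190000 = 2590000 Ω.

2590000 Ω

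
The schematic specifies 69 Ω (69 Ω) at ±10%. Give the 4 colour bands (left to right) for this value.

69 Ω = 69 × 10^0.
6 → blue
9 → white
Multiplier 10^0 → black.
±10% tolerance → silver.

blue, white, black, silver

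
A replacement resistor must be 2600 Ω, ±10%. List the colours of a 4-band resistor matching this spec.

2600 Ω = 26 × 10^2.
2 → red
6 → blue
Multiplier 10^2 → red.
±10% tolerance → silver.

red, blue, red, silver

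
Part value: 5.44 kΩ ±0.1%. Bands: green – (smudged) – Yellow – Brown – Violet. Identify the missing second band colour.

5440 Ω = 544 × 10^1.
The second band gives digit 4 of the significand, and 4 is yellow.

yellow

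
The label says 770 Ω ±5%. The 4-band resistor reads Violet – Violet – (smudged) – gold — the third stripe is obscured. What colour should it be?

770 Ω = 77 × 10^1.
The third band is the multiplier, 10^1, which is brown.

brown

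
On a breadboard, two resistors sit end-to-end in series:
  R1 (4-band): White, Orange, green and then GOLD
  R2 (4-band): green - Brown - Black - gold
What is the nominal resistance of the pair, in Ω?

R1: white, orange → 93; green ×10^5 → 9300000 Ω.
R2: green, brown → 51; black ×1 → 51 Ω.
Series: 9300000 + 51 = 9300051 Ω.

9300051 Ω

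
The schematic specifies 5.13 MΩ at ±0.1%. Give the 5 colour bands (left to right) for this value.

5130000 Ω = 513 × 10^4.
5 → green
1 → brown
3 → orange
Multiplier 10^4 → yellow.
±0.1% tolerance → violet.

green, brown, orange, yellow, violet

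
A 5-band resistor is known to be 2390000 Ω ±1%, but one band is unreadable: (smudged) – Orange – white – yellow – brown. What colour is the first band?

2390000 Ω = 239 × 10^4.
The first band gives digit 2 of the significand, and 2 is red.

red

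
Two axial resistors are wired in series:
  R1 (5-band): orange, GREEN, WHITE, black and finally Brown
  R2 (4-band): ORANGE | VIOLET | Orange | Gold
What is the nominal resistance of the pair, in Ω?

R1: orange, green, white → 359; black ×1 → 359 Ω.
R2: orange, violet → 37; orange ×10^3 → 37000 Ω.
Series: 359 + 37000 = 37359 Ω.

37359 Ω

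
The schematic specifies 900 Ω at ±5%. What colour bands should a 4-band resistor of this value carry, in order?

white, black, brown, gold

900 Ω = 90 × 10^1.
9 → white
0 → black
Multiplier 10^1 → brown.
±5% tolerance → gold.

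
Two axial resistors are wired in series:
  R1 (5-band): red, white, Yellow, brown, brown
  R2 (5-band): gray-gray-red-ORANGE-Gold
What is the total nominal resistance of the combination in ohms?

R1: red, white, yellow → 294; brown ×10 → 2940 Ω.
R2: grey, grey, red → 882; orange ×10^3 → 882000 Ω.
Series: 2940 + 882000 = 884940 Ω.

884940 Ω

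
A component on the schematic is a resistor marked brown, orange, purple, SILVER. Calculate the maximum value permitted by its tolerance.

Brown → 1 (first significant figure)
Orange → 3 (second significant figure)
Violet → ×10^7 multiplier
Silver → ±10% tolerance
13 × 10000000 = 130000000 Ω
Maximum = 130000000 × (1 + 10/100) = 143000000 Ω.

143000000 Ω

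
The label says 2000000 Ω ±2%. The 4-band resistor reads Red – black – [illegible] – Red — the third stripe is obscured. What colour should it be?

green

2000000 Ω = 20 × 10^5.
The third band is the multiplier, 10^5, which is green.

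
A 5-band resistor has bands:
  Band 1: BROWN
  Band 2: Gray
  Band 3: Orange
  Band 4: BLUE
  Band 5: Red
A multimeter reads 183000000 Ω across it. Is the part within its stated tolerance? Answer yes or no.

Brown → 1 (first significant figure)
Grey → 8 (second significant figure)
Orange → 3 (third significant figure)
Blue → ×10^6 multiplier
Red → ±2% tolerance
183 × 1000000 = 183000000 Ω
Allowed range: 179340000 Ω to 186660000 Ω.
183000000 Ω lies inside that range.

yes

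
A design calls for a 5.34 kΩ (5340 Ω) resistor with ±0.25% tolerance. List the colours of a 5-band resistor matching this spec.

green, orange, yellow, brown, blue

5340 Ω = 534 × 10^1.
5 → green
3 → orange
4 → yellow
Multiplier 10^1 → brown.
±0.25% tolerance → blue.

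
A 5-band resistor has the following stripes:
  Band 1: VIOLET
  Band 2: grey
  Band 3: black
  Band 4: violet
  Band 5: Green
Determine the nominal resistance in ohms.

7800000000 Ω

Violet → 7 (first significant figure)
Grey → 8 (second significant figure)
Black → 0 (third significant figure)
Violet → ×10^7 multiplier
780 × 10000000 = 7800000000 Ω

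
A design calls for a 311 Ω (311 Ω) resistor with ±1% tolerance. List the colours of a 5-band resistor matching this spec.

311 Ω = 311 × 10^0.
3 → orange
1 → brown
1 → brown
Multiplier 10^0 → black.
±1% tolerance → brown.

orange, brown, brown, black, brown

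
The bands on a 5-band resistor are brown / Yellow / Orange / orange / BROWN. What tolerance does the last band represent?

±1%

The last band, brown, is the tolerance band.
Brown corresponds to ±1%.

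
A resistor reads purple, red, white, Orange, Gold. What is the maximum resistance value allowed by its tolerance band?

765450 Ω

Violet → 7 (first significant figure)
Red → 2 (second significant figure)
White → 9 (third significant figure)
Orange → ×10^3 multiplier
Gold → ±5% tolerance
729 × 1000 = 729000 Ω
Maximum = 729000 × (1 + 5/100) = 765450 Ω.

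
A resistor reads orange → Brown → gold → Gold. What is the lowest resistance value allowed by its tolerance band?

Orange → 3 (first significant figure)
Brown → 1 (second significant figure)
Gold → ×0.1 multiplier
Gold → ±5% tolerance
31 × 0.1 = 3.1 Ω
Lowest = 3.1 × (1 − 5/100) = 2.945 Ω.

2.945 Ω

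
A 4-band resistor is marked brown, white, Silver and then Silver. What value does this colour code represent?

0.19 Ω

Brown → 1 (first significant figure)
White → 9 (second significant figure)
Silver → ×0.01 multiplier
19 × 0.01 = 0.19 Ω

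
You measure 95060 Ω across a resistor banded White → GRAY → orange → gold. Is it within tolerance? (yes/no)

White → 9 (first significant figure)
Grey → 8 (second significant figure)
Orange → ×10^3 multiplier
Gold → ±5% tolerance
98 × 1000 = 98000 Ω
Allowed range: 93100 Ω to 102900 Ω.
95060 Ω lies inside that range.

yes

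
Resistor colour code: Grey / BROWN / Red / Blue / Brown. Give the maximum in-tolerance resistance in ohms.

Grey → 8 (first significant figure)
Brown → 1 (second significant figure)
Red → 2 (third significant figure)
Blue → ×10^6 multiplier
Brown → ±1% tolerance
812 × 1000000 = 812000000 Ω
Maximum = 812000000 × (1 + 1/100) = 820120000 Ω.

820120000 Ω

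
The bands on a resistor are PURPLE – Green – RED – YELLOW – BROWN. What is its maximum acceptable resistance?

Violet → 7 (first significant figure)
Green → 5 (second significant figure)
Red → 2 (third significant figure)
Yellow → ×10^4 multiplier
Brown → ±1% tolerance
752 × 10000 = 7520000 Ω
Maximum = 7520000 × (1 + 1/100) = 7595200 Ω.

7595200 Ω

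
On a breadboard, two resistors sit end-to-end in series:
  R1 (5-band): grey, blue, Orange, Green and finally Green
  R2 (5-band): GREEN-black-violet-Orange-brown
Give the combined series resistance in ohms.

R1: grey, blue, orange → 863; green ×10^5 → 86300000 Ω.
R2: green, black, violet → 507; orange ×10^3 → 507000 Ω.
Series: 86300000 + 507000 = 86807000 Ω.

86807000 Ω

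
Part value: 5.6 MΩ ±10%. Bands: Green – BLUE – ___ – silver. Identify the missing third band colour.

green

5600000 Ω = 56 × 10^5.
The third band is the multiplier, 10^5, which is green.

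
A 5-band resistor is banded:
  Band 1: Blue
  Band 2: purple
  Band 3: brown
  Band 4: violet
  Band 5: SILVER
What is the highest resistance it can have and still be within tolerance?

7381000000 Ω

Blue → 6 (first significant figure)
Violet → 7 (second significant figure)
Brown → 1 (third significant figure)
Violet → ×10^7 multiplier
Silver → ±10% tolerance
671 × 10000000 = 6710000000 Ω
Highest = 6710000000 × (1 + 10/100) = 7381000000 Ω.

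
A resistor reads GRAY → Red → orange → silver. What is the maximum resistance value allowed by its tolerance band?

90200 Ω

Grey → 8 (first significant figure)
Red → 2 (second significant figure)
Orange → ×10^3 multiplier
Silver → ±10% tolerance
82 × 1000 = 82000 Ω
Maximum = 82000 × (1 + 10/100) = 90200 Ω.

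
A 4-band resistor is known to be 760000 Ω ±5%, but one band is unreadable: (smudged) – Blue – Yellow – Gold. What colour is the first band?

violet

760000 Ω = 76 × 10^4.
The first band gives digit 7 of the significand, and 7 is violet.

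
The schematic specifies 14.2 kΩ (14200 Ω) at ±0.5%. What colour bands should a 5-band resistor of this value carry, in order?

brown, yellow, red, red, green

14200 Ω = 142 × 10^2.
1 → brown
4 → yellow
2 → red
Multiplier 10^2 → red.
±0.5% tolerance → green.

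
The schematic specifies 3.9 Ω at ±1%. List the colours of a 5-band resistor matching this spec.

3.9 Ω = 390 × 10^-2.
3 → orange
9 → white
0 → black
Multiplier 10^-2 → silver.
±1% tolerance → brown.

orange, white, black, silver, brown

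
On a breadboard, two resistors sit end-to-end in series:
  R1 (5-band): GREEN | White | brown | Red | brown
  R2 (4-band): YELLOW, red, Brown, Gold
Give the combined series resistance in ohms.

59520 Ω

R1: green, white, brown → 591; red ×10^2 → 59100 Ω.
R2: yellow, red → 42; brown ×10 → 420 Ω.
Series: 59100 + 420 = 59520 Ω.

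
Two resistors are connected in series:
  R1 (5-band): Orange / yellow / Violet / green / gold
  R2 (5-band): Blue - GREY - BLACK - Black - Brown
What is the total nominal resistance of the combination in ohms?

R1: orange, yellow, violet → 347; green ×10^5 → 34700000 Ω.
R2: blue, grey, black → 680; black ×1 → 680 Ω.
Series: 34700000 + 680 = 34700680 Ω.

34700680 Ω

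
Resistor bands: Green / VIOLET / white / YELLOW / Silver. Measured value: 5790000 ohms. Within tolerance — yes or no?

yes

Green → 5 (first significant figure)
Violet → 7 (second significant figure)
White → 9 (third significant figure)
Yellow → ×10^4 multiplier
Silver → ±10% tolerance
579 × 10000 = 5790000 Ω
Allowed range: 5211000 Ω to 6369000 Ω.
5790000 ohms lies inside that range.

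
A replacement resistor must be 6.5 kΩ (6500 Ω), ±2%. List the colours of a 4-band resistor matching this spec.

6500 Ω = 65 × 10^2.
6 → blue
5 → green
Multiplier 10^2 → red.
±2% tolerance → red.

blue, green, red, red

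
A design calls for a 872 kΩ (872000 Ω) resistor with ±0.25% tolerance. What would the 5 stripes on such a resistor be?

872000 Ω = 872 × 10^3.
8 → grey
7 → violet
2 → red
Multiplier 10^3 → orange.
±0.25% tolerance → blue.

grey, violet, red, orange, blue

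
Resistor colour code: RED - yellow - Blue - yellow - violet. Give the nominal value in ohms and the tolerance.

Red → 2 (first significant figure)
Yellow → 4 (second significant figure)
Blue → 6 (third significant figure)
Yellow → ×10^4 multiplier
Violet → ±0.1% tolerance
246 × 10000 = 2460000 Ω

2460000 Ω ±0.1%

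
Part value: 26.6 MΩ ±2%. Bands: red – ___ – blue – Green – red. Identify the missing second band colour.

blue

26600000 Ω = 266 × 10^5.
The second band gives digit 6 of the significand, and 6 is blue.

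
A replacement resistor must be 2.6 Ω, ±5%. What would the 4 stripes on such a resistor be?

2.6 Ω = 26 × 10^-1.
2 → red
6 → blue
Multiplier 10^-1 → gold.
±5% tolerance → gold.

red, blue, gold, gold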